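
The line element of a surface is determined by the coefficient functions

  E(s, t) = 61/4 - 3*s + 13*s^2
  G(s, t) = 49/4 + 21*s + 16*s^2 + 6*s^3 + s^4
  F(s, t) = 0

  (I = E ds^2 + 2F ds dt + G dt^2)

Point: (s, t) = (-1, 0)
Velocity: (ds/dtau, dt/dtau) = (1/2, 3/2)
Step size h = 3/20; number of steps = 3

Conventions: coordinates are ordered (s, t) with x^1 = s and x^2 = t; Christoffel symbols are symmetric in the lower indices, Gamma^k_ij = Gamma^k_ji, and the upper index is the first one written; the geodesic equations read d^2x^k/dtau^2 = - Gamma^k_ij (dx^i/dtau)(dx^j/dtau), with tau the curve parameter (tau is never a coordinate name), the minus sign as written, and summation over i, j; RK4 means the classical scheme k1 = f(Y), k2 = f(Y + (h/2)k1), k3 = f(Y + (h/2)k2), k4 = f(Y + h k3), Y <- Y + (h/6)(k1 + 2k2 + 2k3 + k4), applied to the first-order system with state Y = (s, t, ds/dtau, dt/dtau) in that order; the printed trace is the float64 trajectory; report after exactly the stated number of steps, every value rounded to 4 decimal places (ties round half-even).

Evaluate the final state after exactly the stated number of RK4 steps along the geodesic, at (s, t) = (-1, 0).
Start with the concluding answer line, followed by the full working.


Answer: s = -0.7500, t = 0.5695, ds/dtau = 0.6157, dt/dtau = 1.0274

f(Y) = (ds/dtau, dt/dtau, -Gamma^s_ij Y'^i Y'^j, -Gamma^t_ij Y'^i Y'^j) with the Gammas evaluated at the stage position; h = 0.150000; intermediate values shown to 6 dp
step 0: s = -1.0000, t = 0.0000, ds/dtau = 0.5000, dt/dtau = 1.5000
step 1:
  k1: at (s, t) = (-1.000000, 0.000000), (ds/dtau, dt/dtau) = (0.500000, 1.500000); Gamma_sss = -0.464000, Gamma_sst = 0.000000, Gamma_stt = -0.048000, Gamma_tss = 0.000000, Gamma_tst = 0.666667, Gamma_ttt = 0.000000; k1 = (0.500000, 1.500000, 0.224000, -1.000000)
  k2: at (s, t) = (-0.962500, 0.112500), (ds/dtau, dt/dtau) = (0.516800, 1.425000); Gamma_sss = -0.464286, Gamma_sst = 0.000000, Gamma_stt = -0.054814, Gamma_tss = 0.000000, Gamma_tst = 0.698548, Gamma_ttt = 0.000000; k2 = (0.516800, 1.425000, 0.235309, -1.028877)
  k3: at (s, t) = (-0.961240, 0.106875), (ds/dtau, dt/dtau) = (0.517648, 1.422834); Gamma_sss = -0.464286, Gamma_sst = 0.000000, Gamma_stt = -0.055055, Gamma_tss = 0.000000, Gamma_tst = 0.699569, Gamma_ttt = 0.000000; k3 = (0.517648, 1.422834, 0.235867, -1.030504)
  k4: at (s, t) = (-0.922353, 0.213425), (ds/dtau, dt/dtau) = (0.535380, 1.345424); Gamma_sss = -0.463967, Gamma_sst = 0.000000, Gamma_stt = -0.062924, Gamma_tss = 0.000000, Gamma_tst = 0.729502, Gamma_ttt = 0.000000; k4 = (0.535380, 1.345424, 0.246890, -1.050939)
  Y <- Y + (h/6)(k1 + 2k2 + 2k3 + k4): s = -0.9224, t = 0.2135, ds/dtau = 0.5353, dt/dtau = 1.3458
step 2:
  k1: at (s, t) = (-0.922393, 0.213527), (ds/dtau, dt/dtau) = (0.535331, 1.345757); Gamma_sss = -0.463968, Gamma_sst = 0.000000, Gamma_stt = -0.062915, Gamma_tss = 0.000000, Gamma_tst = 0.729472, Gamma_ttt = 0.000000; k1 = (0.535331, 1.345757, 0.246907, -1.051061)
  k2: at (s, t) = (-0.882243, 0.314459), (ds/dtau, dt/dtau) = (0.553849, 1.266928); Gamma_sss = -0.462931, Gamma_sst = 0.000000, Gamma_stt = -0.071957, Gamma_tss = 0.000000, Gamma_tst = 0.757230, Gamma_ttt = 0.000000; k2 = (0.553849, 1.266928, 0.257502, -1.062676)
  k3: at (s, t) = (-0.880854, 0.308547), (ds/dtau, dt/dtau) = (0.554644, 1.266057); Gamma_sss = -0.462881, Gamma_sst = 0.000000, Gamma_stt = -0.072287, Gamma_tss = 0.000000, Gamma_tst = 0.758134, Gamma_ttt = 0.000000; k3 = (0.554644, 1.266057, 0.258265, -1.064739)
  k4: at (s, t) = (-0.839197, 0.403436), (ds/dtau, dt/dtau) = (0.574071, 1.186047); Gamma_sss = -0.460930, Gamma_sst = 0.000000, Gamma_stt = -0.082796, Gamma_tss = 0.000000, Gamma_tst = 0.783564, Gamma_ttt = 0.000000; k4 = (0.574071, 1.186047, 0.268373, -1.067018)
  Y <- Y + (h/6)(k1 + 2k2 + 2k3 + k4): s = -0.8392, t = 0.4035, ds/dtau = 0.5740, dt/dtau = 1.1864
step 3:
  k1: at (s, t) = (-0.839233, 0.403472), (ds/dtau, dt/dtau) = (0.574001, 1.186435); Gamma_sss = -0.460932, Gamma_sst = 0.000000, Gamma_stt = -0.082786, Gamma_tss = 0.000000, Gamma_tst = 0.783543, Gamma_ttt = 0.000000; k1 = (0.574001, 1.186435, 0.268399, -1.067209)
  k2: at (s, t) = (-0.796183, 0.492454), (ds/dtau, dt/dtau) = (0.594131, 1.106394); Gamma_sss = -0.457909, Gamma_sst = 0.000000, Gamma_stt = -0.094934, Gamma_tss = 0.000000, Gamma_tst = 0.806501, Gamma_ttt = 0.000000; k2 = (0.594131, 1.106394, 0.277847, -1.060296)
  k3: at (s, t) = (-0.794674, 0.486451), (ds/dtau, dt/dtau) = (0.594840, 1.106913); Gamma_sss = -0.457783, Gamma_sst = 0.000000, Gamma_stt = -0.095385, Gamma_tss = 0.000000, Gamma_tst = 0.807247, Gamma_ttt = 0.000000; k3 = (0.594840, 1.106913, 0.278851, -1.063041)
  k4: at (s, t) = (-0.750007, 0.569509), (ds/dtau, dt/dtau) = (0.615829, 1.026979); Gamma_sss = -0.453401, Gamma_sst = 0.000000, Gamma_stt = -0.109569, Gamma_tss = 0.000000, Gamma_tst = 0.827583, Gamma_ttt = 0.000000; k4 = (0.615829, 1.026979, 0.287511, -1.046799)
  Y <- Y + (h/6)(k1 + 2k2 + 2k3 + k4): s = -0.7500, t = 0.5695, ds/dtau = 0.6157, dt/dtau = 1.0274


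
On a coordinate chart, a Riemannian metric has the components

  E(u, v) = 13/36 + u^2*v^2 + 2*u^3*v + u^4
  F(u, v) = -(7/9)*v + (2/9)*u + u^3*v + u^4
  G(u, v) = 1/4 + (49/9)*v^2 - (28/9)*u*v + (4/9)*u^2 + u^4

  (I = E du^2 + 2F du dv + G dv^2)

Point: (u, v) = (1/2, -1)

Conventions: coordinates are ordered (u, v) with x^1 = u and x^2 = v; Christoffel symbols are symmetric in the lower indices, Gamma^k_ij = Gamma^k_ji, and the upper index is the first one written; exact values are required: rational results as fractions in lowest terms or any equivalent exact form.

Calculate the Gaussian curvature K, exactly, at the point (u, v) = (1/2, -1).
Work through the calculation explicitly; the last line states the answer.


E = 61/144, F = 119/144, G = 1069/144, EG - F^2 = 709/288 at the point
E_u = 0, E_v = -1/4, F_u = -1/36, F_v = -47/72, G_u = 73/18, G_v = -112/9
E_vv = 1/2, F_uv = 3/4, G_uu = 35/9
K follows from Brioschi's formula, (det M1 - det M2)/(EG - F^2)^2.
M1 = [[-E_vv/2 + F_uv - G_uu/2, E_u/2, F_u - E_v/2], [F_v - G_u/2, E, F], [G_v/2, F, G]] = [[-13/9, 0, 7/72], [-193/72, 61/144, 119/144], [-56/9, 119/144, 1069/144]]; det M1 = -2623969/746496
M2 = [[0, E_v/2, G_u/2], [E_v/2, E, F], [G_u/2, F, G]] = [[0, -1/8, 73/36], [-1/8, 61/144, 119/144], [73/36, 119/144, 1069/144]]; det M2 = -1699597/746496
det M1 - det M2 = -317/256; K = -317/256 / (709/288)^2 = -102708/502681

Answer: K = -102708/502681


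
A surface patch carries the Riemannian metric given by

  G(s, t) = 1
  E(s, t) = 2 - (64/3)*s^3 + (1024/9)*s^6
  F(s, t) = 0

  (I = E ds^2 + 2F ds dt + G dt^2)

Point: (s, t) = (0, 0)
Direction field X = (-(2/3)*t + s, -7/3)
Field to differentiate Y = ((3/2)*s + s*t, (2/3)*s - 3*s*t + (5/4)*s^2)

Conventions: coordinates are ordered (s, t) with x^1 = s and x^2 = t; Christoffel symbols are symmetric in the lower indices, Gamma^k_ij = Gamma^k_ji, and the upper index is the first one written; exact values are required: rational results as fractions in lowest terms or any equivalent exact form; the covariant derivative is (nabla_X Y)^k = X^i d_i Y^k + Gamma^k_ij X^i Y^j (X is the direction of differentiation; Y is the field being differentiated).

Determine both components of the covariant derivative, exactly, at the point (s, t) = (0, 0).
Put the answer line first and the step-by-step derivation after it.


Answer: (nabla_X Y)^s = 0, (nabla_X Y)^t = 0

E = 2, F = 0, G = 1 at the point
E_s = 0, E_t = 0, F_s = 0, F_t = 0, G_s = 0, G_t = 0
EG - F^2 = 2;  g^inv = (1/2) * [[1, 0], [0, 2]]
first-kind symbols [ij,l] = (1/2)(d_i g_jl + d_j g_il - d_l g_ij): [ss,s] = E_s/2 = 0, [ss,t] = F_s - E_t/2 = 0, [st,s] = E_t/2 = 0, [st,t] = G_s/2 = 0, [tt,s] = F_t - G_s/2 = 0, [tt,t] = G_t/2 = 0
Gamma^s_ij = (G*[ij,s] - F*[ij,t])/(EG - F^2), Gamma^t_ij = (E*[ij,t] - F*[ij,s])/(EG - F^2)
Gamma_sss = 0, Gamma_sst = 0, Gamma_stt = 0, Gamma_tss = 0, Gamma_tst = 0, Gamma_ttt = 0
X = (0, -7/3), Y = (0, 0) at the point


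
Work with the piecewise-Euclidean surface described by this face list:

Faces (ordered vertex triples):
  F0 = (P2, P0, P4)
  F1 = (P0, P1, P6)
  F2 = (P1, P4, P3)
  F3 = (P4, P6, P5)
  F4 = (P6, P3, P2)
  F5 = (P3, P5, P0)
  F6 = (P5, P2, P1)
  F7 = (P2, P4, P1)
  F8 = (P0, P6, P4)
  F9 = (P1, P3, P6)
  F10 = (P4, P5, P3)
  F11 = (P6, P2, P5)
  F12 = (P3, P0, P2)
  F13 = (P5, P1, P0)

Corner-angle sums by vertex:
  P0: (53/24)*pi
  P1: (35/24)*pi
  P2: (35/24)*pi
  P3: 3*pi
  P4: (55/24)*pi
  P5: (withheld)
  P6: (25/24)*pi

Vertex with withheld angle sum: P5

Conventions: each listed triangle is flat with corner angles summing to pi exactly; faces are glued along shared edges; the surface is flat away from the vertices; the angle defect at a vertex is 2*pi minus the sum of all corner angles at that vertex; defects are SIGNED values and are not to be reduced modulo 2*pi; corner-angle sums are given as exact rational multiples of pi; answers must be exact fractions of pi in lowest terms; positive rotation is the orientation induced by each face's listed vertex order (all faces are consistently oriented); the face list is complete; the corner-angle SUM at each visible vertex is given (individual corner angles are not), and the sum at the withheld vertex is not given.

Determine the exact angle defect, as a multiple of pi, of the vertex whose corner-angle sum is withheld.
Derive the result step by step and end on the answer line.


V = 7, E = 21, F = 14; chi = V - E + F = 0
Gauss-Bonnet: total defect = 2*pi*chi = 0; visible defects sum to (13/24)*pi

Answer: defect(P5) = (-13/24)*pi


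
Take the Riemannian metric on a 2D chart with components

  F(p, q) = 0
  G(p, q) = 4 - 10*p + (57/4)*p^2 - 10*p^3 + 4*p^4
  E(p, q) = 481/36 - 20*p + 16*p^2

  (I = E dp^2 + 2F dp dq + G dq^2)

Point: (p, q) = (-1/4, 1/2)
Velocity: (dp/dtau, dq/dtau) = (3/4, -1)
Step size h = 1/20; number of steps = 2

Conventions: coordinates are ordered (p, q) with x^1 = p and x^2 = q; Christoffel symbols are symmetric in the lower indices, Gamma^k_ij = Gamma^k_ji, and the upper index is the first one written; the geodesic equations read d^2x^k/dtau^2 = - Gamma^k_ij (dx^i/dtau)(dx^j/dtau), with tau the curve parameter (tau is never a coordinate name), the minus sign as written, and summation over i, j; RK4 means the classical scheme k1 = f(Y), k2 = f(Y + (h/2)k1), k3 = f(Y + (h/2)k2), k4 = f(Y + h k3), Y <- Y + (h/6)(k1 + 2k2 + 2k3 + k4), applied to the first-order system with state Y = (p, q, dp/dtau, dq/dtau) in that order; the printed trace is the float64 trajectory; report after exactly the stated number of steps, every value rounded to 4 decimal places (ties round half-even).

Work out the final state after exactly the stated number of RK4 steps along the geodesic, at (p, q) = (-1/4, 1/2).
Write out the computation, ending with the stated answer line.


f(Y) = (dp/dtau, dq/dtau, -Gamma^p_ij Y'^i Y'^j, -Gamma^q_ij Y'^i Y'^j) with the Gammas evaluated at the stage position; h = 0.050000; intermediate values shown to 6 dp
step 0: p = -0.2500, q = 0.5000, dp/dtau = 0.7500, dq/dtau = -1.0000
step 1:
  k1: at (p, q) = (-0.250000, 0.500000), (dp/dtau, dq/dtau) = (0.750000, -1.000000); Gamma_ppp = -0.723099, Gamma_ppq = 0.000000, Gamma_pqq = 0.497131, Gamma_qpp = 0.000000, Gamma_qpq = -1.272727, Gamma_qqq = 0.000000; k1 = (0.750000, -1.000000, -0.090387, -1.909091)
  k2: at (p, q) = (-0.231250, 0.475000), (dp/dtau, dq/dtau) = (0.747740, -1.047727); Gamma_ppp = -0.727109, Gamma_ppq = 0.000000, Gamma_pqq = 0.488086, Gamma_qpp = 0.000000, Gamma_qpq = -1.275568, Gamma_qqq = 0.000000; k2 = (0.747740, -1.047727, -0.129250, -1.998631)
  k3: at (p, q) = (-0.231306, 0.473807), (dp/dtau, dq/dtau) = (0.746769, -1.049966); Gamma_ppp = -0.727097, Gamma_ppq = 0.000000, Gamma_pqq = 0.488114, Gamma_qpp = 0.000000, Gamma_qpq = -1.275560, Gamma_qqq = 0.000000; k3 = (0.746769, -1.049966, -0.132634, -2.000287)
  k4: at (p, q) = (-0.212662, 0.447502), (dp/dtau, dq/dtau) = (0.743368, -1.100014); Gamma_ppp = -0.730866, Gamma_ppq = 0.000000, Gamma_pqq = 0.479102, Gamma_qpp = 0.000000, Gamma_qpq = -1.277847, Gamma_qqq = 0.000000; k4 = (0.743368, -1.100014, -0.175854, -2.089831)
  Y <- Y + (h/6)(k1 + 2k2 + 2k3 + k4): p = -0.2126, q = 0.4475, dp/dtau = 0.7434, dq/dtau = -1.1000
step 2:
  k1: at (p, q) = (-0.212647, 0.447538), (dp/dtau, dq/dtau) = (0.743417, -1.099973); Gamma_ppp = -0.730869, Gamma_ppq = 0.000000, Gamma_pqq = 0.479095, Gamma_qpp = 0.000000, Gamma_qpq = -1.277848, Gamma_qqq = 0.000000; k1 = (0.743417, -1.099973, -0.175748, -2.089890)
  k2: at (p, q) = (-0.194061, 0.420039), (dp/dtau, dq/dtau) = (0.739023, -1.152220); Gamma_ppp = -0.734383, Gamma_ppq = 0.000000, Gamma_pqq = 0.470092, Gamma_qpp = 0.000000, Gamma_qpq = -1.279547, Gamma_qqq = 0.000000; k2 = (0.739023, -1.152220, -0.223013, -2.179112)
  k3: at (p, q) = (-0.194171, 0.418733), (dp/dtau, dq/dtau) = (0.737841, -1.154451); Gamma_ppp = -0.734363, Gamma_ppq = 0.000000, Gamma_pqq = 0.470145, Gamma_qpp = 0.000000, Gamma_qpq = -1.279539, Gamma_qqq = 0.000000; k3 = (0.737841, -1.154451, -0.226795, -2.179826)
  k4: at (p, q) = (-0.175755, 0.389816), (dp/dtau, dq/dtau) = (0.732077, -1.208964); Gamma_ppp = -0.737579, Gamma_ppq = 0.000000, Gamma_pqq = 0.461202, Gamma_qpp = 0.000000, Gamma_qpq = -1.280610, Gamma_qqq = 0.000000; k4 = (0.732077, -1.208964, -0.278795, -2.266820)
  Y <- Y + (h/6)(k1 + 2k2 + 2k3 + k4): p = -0.1757, q = 0.3899, dp/dtau = 0.7321, dq/dtau = -1.2089

Answer: p = -0.1757, q = 0.3899, dp/dtau = 0.7321, dq/dtau = -1.2089


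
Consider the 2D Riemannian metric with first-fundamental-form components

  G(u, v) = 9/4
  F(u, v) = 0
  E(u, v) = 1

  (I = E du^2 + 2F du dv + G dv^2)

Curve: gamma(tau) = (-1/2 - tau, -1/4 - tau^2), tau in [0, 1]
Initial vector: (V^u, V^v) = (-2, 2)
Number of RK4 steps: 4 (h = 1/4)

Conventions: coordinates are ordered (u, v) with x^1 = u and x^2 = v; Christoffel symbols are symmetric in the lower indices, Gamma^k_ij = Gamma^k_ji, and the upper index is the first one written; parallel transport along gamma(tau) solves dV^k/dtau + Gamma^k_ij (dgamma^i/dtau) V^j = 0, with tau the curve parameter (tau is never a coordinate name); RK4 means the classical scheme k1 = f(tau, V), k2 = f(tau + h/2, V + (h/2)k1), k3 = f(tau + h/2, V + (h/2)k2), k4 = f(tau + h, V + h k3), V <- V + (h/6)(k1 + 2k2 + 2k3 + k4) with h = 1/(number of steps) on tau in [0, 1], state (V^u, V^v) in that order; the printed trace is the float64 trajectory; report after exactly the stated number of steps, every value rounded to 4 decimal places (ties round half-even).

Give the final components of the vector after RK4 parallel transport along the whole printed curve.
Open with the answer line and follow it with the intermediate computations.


Answer: V^u = -2.0000, V^v = 2.0000

gamma'(tau) = (-1, -2*tau); f(tau, V)^k = -Gamma^k_ij(gamma(tau)) gamma'^i(tau) V^j; h = 1/4; intermediate values shown to 6 dp
curve data and Christoffel symbols at the stage parameters:
  tau = 0.000000: gamma = (-0.500000, -0.250000), gamma' = (-1.000000, 0.000000); Gamma_uuu = 0.000000, Gamma_uuv = 0.000000, Gamma_uvv = 0.000000, Gamma_vuu = 0.000000, Gamma_vuv = 0.000000, Gamma_vvv = 0.000000
  tau = 0.125000: gamma = (-0.625000, -0.265625), gamma' = (-1.000000, -0.250000); Gamma_uuu = 0.000000, Gamma_uuv = 0.000000, Gamma_uvv = 0.000000, Gamma_vuu = 0.000000, Gamma_vuv = 0.000000, Gamma_vvv = 0.000000
  tau = 0.250000: gamma = (-0.750000, -0.312500), gamma' = (-1.000000, -0.500000); Gamma_uuu = 0.000000, Gamma_uuv = 0.000000, Gamma_uvv = 0.000000, Gamma_vuu = 0.000000, Gamma_vuv = 0.000000, Gamma_vvv = 0.000000
  tau = 0.375000: gamma = (-0.875000, -0.390625), gamma' = (-1.000000, -0.750000); Gamma_uuu = 0.000000, Gamma_uuv = 0.000000, Gamma_uvv = 0.000000, Gamma_vuu = 0.000000, Gamma_vuv = 0.000000, Gamma_vvv = 0.000000
  tau = 0.500000: gamma = (-1.000000, -0.500000), gamma' = (-1.000000, -1.000000); Gamma_uuu = 0.000000, Gamma_uuv = 0.000000, Gamma_uvv = 0.000000, Gamma_vuu = 0.000000, Gamma_vuv = 0.000000, Gamma_vvv = 0.000000
  tau = 0.625000: gamma = (-1.125000, -0.640625), gamma' = (-1.000000, -1.250000); Gamma_uuu = 0.000000, Gamma_uuv = 0.000000, Gamma_uvv = 0.000000, Gamma_vuu = 0.000000, Gamma_vuv = 0.000000, Gamma_vvv = 0.000000
  tau = 0.750000: gamma = (-1.250000, -0.812500), gamma' = (-1.000000, -1.500000); Gamma_uuu = 0.000000, Gamma_uuv = 0.000000, Gamma_uvv = 0.000000, Gamma_vuu = 0.000000, Gamma_vuv = 0.000000, Gamma_vvv = 0.000000
  tau = 0.875000: gamma = (-1.375000, -1.015625), gamma' = (-1.000000, -1.750000); Gamma_uuu = 0.000000, Gamma_uuv = 0.000000, Gamma_uvv = 0.000000, Gamma_vuu = 0.000000, Gamma_vuv = 0.000000, Gamma_vvv = 0.000000
  tau = 1.000000: gamma = (-1.500000, -1.250000), gamma' = (-1.000000, -2.000000); Gamma_uuu = 0.000000, Gamma_uuv = 0.000000, Gamma_uvv = 0.000000, Gamma_vuu = 0.000000, Gamma_vuv = 0.000000, Gamma_vvv = 0.000000
step 0: V^u = -2.0000, V^v = 2.0000
step 1: k1 = (0.000000, 0.000000), k2 = (0.000000, 0.000000), k3 = (0.000000, 0.000000), k4 = (0.000000, 0.000000); V <- V + (h/6)(k1 + 2k2 + 2k3 + k4): V^u = -2.0000, V^v = 2.0000
step 2: k1 = (0.000000, 0.000000), k2 = (0.000000, 0.000000), k3 = (0.000000, 0.000000), k4 = (0.000000, 0.000000); V <- V + (h/6)(k1 + 2k2 + 2k3 + k4): V^u = -2.0000, V^v = 2.0000
step 3: k1 = (0.000000, 0.000000), k2 = (0.000000, 0.000000), k3 = (0.000000, 0.000000), k4 = (0.000000, 0.000000); V <- V + (h/6)(k1 + 2k2 + 2k3 + k4): V^u = -2.0000, V^v = 2.0000
step 4: k1 = (0.000000, 0.000000), k2 = (0.000000, 0.000000), k3 = (0.000000, 0.000000), k4 = (0.000000, 0.000000); V <- V + (h/6)(k1 + 2k2 + 2k3 + k4): V^u = -2.0000, V^v = 2.0000


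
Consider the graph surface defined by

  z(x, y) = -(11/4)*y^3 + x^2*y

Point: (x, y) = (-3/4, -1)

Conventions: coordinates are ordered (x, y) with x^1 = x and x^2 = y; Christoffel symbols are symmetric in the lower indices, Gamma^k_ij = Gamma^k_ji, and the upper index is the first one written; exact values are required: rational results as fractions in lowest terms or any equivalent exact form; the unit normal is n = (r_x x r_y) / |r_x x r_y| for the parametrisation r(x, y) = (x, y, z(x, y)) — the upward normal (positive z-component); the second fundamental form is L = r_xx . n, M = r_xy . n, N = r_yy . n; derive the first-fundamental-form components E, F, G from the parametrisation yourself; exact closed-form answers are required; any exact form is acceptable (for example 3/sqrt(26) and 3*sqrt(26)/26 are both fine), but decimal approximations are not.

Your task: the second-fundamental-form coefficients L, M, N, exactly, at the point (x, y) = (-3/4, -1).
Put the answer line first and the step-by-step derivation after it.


Answer: L = -32*sqrt(15961)/15961, M = -24*sqrt(15961)/15961, N = 24*sqrt(15961)/1451

z_x = 3/2, z_y = -123/16, z_xx = -2, z_xy = -3/2, z_yy = 33/2
E = 13/4, F = -369/32, G = 15385/256; answer radicand W^2 = 15961/256
unnormalised second-form numerators: l = -2, m = -3/2, n = 33/2; L = l/sqrt(15961/256), and similarly M = m/sqrt(W^2), N = n/sqrt(W^2)


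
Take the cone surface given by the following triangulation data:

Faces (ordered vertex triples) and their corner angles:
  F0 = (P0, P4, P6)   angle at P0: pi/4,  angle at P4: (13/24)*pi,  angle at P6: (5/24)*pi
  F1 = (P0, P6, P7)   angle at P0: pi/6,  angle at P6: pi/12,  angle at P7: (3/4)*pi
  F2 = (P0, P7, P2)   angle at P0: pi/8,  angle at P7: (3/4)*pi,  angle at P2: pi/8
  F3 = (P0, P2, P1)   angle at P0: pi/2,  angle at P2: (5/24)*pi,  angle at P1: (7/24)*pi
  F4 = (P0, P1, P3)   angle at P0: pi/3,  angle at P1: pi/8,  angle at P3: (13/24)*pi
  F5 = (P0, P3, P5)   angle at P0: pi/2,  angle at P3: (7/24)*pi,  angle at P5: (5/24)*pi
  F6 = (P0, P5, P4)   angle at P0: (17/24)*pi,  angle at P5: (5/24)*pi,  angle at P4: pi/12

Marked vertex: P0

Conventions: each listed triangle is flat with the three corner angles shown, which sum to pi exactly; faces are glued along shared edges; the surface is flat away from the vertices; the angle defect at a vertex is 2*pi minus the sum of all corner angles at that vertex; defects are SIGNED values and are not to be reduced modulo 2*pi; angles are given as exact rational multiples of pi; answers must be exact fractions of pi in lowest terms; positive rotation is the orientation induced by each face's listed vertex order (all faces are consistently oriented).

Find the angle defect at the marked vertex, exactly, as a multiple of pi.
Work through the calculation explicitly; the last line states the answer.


Sum of corner angles at P0: (31/12)*pi
defect = 2*pi - (31/12)*pi

Answer: defect(P0) = (-7/12)*pi


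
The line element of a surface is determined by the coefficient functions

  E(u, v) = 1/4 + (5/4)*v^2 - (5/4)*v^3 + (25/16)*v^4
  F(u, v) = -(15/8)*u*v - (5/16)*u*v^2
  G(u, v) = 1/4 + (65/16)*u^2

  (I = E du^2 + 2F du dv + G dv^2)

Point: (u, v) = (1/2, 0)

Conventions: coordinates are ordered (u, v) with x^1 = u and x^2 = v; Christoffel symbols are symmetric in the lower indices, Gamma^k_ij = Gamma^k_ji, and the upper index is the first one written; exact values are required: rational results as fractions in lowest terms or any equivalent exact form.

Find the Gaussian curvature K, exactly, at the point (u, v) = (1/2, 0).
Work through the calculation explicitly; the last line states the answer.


E = 1/4, F = 0, G = 81/64, EG - F^2 = 81/256 at the point
E_u = 0, E_v = 0, F_u = 0, F_v = -15/16, G_u = 65/16, G_v = 0
E_vv = 5/2, F_uv = -15/8, G_uu = 65/8
Apply the Brioschi formula K = (det M1 - det M2)/(EG - F^2)^2 over the derivative matrices of E, F, G.
M1 = [[-E_vv/2 + F_uv - G_uu/2, E_u/2, F_u - E_v/2], [F_v - G_u/2, E, F], [G_v/2, F, G]] = [[-115/16, 0, 0], [-95/32, 1/4, 0], [0, 0, 81/64]]; det M1 = -9315/4096
M2 = [[0, E_v/2, G_u/2], [E_v/2, E, F], [G_u/2, F, G]] = [[0, 0, 65/32], [0, 1/4, 0], [65/32, 0, 81/64]]; det M2 = -4225/4096
det M1 - det M2 = -2545/2048; K = -2545/2048 / (81/256)^2 = -81440/6561

Answer: K = -81440/6561


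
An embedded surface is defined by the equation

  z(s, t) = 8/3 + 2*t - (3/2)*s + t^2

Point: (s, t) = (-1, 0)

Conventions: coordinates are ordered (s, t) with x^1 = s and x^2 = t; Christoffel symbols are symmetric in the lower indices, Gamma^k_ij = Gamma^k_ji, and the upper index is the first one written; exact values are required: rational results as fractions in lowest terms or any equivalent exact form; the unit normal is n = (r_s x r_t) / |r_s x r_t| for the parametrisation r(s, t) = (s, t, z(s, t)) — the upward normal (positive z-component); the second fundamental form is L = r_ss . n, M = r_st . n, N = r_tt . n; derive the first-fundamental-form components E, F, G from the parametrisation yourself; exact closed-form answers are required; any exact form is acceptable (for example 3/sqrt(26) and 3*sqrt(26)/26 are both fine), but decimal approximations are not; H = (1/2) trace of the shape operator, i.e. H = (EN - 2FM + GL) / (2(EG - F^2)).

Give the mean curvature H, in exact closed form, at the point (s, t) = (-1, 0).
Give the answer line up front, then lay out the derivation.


Answer: H = 26*sqrt(29)/841

z_s = -3/2, z_t = 2, z_ss = 0, z_st = 0, z_tt = 2
E = 13/4, F = -3, G = 5; answer radicand W^2 = 29/4
unnormalised second-form numerators: l = 0, m = 0, n = 2; L = l/sqrt(29/4), and similarly M = m/sqrt(W^2), N = n/sqrt(W^2)
H = (E*n - 2*F*m + G*l) / (2*(EG - F^2)*sqrt(W^2)); E*n - 2*F*m + G*l = 13/2, EG - F^2 = 29/4, so H = (13/29)/sqrt(29/4)


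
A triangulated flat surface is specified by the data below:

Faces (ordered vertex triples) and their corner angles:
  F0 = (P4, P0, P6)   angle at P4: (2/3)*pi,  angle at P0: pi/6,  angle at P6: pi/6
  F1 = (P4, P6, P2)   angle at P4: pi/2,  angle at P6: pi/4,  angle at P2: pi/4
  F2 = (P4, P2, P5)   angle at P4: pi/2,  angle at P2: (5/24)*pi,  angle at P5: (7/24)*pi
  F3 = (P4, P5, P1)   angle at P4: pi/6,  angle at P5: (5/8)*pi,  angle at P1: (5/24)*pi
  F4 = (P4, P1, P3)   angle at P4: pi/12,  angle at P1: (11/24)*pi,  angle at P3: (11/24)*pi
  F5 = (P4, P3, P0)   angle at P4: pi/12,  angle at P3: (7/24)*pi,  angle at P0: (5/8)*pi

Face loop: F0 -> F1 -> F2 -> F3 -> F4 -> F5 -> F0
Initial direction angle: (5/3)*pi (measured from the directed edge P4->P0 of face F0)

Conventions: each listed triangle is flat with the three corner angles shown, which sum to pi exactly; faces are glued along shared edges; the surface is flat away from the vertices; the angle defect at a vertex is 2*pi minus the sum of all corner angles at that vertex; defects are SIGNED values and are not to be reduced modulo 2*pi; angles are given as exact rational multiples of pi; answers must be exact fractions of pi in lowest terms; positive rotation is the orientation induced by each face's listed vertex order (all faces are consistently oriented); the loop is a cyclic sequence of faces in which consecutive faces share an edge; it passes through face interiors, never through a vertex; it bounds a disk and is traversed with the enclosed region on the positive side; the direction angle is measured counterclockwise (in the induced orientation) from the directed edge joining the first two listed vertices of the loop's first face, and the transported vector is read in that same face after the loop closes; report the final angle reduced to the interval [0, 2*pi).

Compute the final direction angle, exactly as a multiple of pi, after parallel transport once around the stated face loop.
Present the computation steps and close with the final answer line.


enclosed vertex P4: corner angles sum to 2*pi, defect = 2*pi - 2*pi = 0
adding the enclosed defects to the starting angle (mod 2*pi, induced orientation) gives the holonomy
final angle = (5/3)*pi + 0 = (5/3)*pi (mod 2*pi)

Answer: final direction angle = (5/3)*pi


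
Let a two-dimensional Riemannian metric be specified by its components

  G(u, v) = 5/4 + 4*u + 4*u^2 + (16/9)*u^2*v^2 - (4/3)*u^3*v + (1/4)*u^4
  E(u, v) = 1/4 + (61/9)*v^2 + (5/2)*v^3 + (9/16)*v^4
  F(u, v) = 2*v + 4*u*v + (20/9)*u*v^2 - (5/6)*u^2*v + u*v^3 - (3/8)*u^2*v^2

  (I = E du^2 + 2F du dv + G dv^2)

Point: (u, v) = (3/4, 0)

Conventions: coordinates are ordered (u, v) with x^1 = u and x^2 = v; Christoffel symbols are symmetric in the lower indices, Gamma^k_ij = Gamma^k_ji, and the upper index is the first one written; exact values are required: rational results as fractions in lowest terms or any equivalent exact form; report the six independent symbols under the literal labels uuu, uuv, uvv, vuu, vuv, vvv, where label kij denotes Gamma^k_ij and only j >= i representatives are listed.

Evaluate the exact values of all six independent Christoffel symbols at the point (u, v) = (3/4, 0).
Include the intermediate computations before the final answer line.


E = 1/4, F = 0, G = 6737/1024 at the point
E_u = 0, E_v = 0, F_u = 0, F_v = 145/32, G_u = 667/64, G_v = -9/16
EG - F^2 = 6737/4096;  g^inv = (4096/6737) * [[6737/1024, 0], [0, 1/4]]
first-kind symbols [ij,l] = (1/2)(d_i g_jl + d_j g_il - d_l g_ij): [uu,u] = E_u/2 = 0, [uu,v] = F_u - E_v/2 = 0, [uv,u] = E_v/2 = 0, [uv,v] = G_u/2 = 667/128, [vv,u] = F_v - G_u/2 = -87/128, [vv,v] = G_v/2 = -9/32
Gamma^u_ij = (G*[ij,u] - F*[ij,v])/(EG - F^2), Gamma^v_ij = (E*[ij,v] - F*[ij,u])/(EG - F^2)

Answer: Gamma_uuu = 0, Gamma_uuv = 0, Gamma_uvv = -87/32, Gamma_vuu = 0, Gamma_vuv = 5336/6737, Gamma_vvv = -288/6737


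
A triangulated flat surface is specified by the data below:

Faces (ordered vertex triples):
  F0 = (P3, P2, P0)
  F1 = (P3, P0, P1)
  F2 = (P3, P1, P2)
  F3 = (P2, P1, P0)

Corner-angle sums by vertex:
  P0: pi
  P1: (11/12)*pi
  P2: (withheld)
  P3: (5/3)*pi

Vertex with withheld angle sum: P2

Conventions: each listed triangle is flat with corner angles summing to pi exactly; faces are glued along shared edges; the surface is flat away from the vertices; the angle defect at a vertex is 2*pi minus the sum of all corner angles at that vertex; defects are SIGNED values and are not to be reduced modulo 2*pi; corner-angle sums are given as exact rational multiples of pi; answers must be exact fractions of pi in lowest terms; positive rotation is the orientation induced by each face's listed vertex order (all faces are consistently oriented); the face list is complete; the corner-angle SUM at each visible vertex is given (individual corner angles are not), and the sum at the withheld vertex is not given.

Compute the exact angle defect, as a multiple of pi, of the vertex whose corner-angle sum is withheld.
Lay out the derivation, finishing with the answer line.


V = 4, E = 6, F = 4; chi = V - E + F = 2
Gauss-Bonnet: total defect = 2*pi*chi = 4*pi; visible defects sum to (29/12)*pi

Answer: defect(P2) = (19/12)*pi


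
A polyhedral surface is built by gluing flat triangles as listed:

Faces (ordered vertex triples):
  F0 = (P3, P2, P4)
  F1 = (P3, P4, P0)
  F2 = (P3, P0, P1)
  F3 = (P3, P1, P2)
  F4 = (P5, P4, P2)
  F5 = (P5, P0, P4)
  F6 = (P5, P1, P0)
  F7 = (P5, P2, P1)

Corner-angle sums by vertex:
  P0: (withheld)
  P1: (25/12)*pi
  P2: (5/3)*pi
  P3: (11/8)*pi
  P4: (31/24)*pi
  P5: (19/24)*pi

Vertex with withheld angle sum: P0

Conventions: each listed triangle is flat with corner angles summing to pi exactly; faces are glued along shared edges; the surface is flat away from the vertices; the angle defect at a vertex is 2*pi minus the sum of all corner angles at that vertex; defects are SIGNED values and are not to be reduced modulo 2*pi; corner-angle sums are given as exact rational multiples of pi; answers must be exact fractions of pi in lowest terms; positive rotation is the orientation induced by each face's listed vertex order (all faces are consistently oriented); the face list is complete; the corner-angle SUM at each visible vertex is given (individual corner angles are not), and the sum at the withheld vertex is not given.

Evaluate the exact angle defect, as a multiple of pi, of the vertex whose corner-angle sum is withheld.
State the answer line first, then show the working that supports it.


Answer: defect(P0) = (29/24)*pi

V = 6, E = 12, F = 8; chi = V - E + F = 2
Gauss-Bonnet: total defect = 2*pi*chi = 4*pi; visible defects sum to (67/24)*pi


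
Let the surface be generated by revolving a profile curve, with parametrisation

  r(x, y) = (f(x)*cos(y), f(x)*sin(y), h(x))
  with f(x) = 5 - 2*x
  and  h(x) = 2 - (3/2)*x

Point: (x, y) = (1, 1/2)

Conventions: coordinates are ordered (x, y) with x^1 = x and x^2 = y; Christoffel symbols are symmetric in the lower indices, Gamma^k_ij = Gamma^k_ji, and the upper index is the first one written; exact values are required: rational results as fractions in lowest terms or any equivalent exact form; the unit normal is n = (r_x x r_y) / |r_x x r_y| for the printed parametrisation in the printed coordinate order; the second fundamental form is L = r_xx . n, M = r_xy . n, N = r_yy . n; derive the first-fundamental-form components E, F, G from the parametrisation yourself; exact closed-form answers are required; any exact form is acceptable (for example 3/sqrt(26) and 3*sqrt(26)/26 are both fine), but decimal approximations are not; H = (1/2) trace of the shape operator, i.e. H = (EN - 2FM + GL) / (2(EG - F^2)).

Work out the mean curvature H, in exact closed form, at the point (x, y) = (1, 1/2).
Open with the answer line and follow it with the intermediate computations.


Answer: H = -1/10

f = 3, f' = -2, f'' = 0, h' = -3/2, h'' = 0
E = 25/4, F = 0, G = 9; answer radicand W^2 = 25/4
unnormalised second-form numerators: l = 0, m = 0, n = -9/2; L = l/sqrt(25/4), and similarly M = m/sqrt(W^2), N = n/sqrt(W^2)
H = (E*n - 2*F*m + G*l) / (2*(EG - F^2)*sqrt(W^2)); E*n - 2*F*m + G*l = -225/8, EG - F^2 = 225/4, so H = (-1/4)/sqrt(25/4)


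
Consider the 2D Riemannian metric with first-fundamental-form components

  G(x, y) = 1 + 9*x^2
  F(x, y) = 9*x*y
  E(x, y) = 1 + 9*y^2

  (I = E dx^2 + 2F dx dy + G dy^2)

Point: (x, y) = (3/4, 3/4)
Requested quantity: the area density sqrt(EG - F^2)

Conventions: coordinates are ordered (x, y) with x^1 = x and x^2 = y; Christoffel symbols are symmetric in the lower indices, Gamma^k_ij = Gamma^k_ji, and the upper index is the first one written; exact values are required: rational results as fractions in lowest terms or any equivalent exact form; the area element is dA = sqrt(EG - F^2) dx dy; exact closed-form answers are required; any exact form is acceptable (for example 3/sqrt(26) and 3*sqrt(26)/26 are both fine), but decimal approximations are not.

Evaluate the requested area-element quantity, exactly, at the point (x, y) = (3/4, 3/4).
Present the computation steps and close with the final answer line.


E = 97/16, F = 81/16, G = 97/16; EG - F^2 = 89/8

Answer: sqrt(EG - F^2) = sqrt(178)/4


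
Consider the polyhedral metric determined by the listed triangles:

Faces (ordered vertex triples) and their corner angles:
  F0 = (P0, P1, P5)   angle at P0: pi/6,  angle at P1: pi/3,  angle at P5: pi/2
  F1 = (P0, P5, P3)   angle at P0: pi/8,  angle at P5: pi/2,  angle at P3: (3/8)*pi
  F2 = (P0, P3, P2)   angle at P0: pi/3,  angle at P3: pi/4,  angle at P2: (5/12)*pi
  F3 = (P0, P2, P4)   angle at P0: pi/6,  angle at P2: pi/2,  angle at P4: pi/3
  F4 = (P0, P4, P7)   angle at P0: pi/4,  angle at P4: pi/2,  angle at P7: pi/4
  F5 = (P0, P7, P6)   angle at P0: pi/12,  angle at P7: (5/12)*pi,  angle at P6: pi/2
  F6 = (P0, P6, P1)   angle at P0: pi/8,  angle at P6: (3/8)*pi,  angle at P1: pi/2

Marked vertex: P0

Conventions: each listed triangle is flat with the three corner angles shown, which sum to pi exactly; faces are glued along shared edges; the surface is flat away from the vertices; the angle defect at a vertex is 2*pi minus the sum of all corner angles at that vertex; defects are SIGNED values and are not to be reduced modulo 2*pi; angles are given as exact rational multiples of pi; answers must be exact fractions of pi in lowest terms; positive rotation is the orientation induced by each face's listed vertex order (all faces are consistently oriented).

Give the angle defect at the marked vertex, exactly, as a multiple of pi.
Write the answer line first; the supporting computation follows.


Answer: defect(P0) = (3/4)*pi

Sum of corner angles at P0: (5/4)*pi
defect = 2*pi - (5/4)*pi


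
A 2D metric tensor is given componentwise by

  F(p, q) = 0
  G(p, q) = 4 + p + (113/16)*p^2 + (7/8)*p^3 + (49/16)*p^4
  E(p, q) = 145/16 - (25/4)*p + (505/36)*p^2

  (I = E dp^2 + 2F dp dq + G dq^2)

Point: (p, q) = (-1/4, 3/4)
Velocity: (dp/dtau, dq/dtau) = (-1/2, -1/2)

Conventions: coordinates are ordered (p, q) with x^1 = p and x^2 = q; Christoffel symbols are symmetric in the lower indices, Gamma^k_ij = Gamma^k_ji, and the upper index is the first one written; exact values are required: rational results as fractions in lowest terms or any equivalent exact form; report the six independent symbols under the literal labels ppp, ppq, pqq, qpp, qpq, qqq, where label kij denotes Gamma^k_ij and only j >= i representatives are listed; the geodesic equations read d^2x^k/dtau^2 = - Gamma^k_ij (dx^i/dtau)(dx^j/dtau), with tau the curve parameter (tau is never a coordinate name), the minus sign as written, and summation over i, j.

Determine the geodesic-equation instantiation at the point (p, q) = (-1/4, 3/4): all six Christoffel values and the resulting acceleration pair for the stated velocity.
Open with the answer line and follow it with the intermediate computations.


Answer: Gamma_ppp = -764/1325, Gamma_ppq = 0, Gamma_pqq = 1179/10600, Gamma_qpp = 0, Gamma_qpq = -40/131, Gamma_qqq = 0; accelerations (d^2p/dtau^2, d^2q/dtau^2) = (4933/42400, 20/131)

E = 6625/576, F = 0, G = 17161/4096 at the point
E_p = -955/72, E_q = 0, F_p = 0, F_q = 0, G_p = -655/256, G_q = 0
EG - F^2 = 113691625/2359296;  g^inv = (2359296/113691625) * [[17161/4096, 0], [0, 6625/576]]
first-kind symbols [ij,l] = (1/2)(d_i g_jl + d_j g_il - d_l g_ij): [pp,p] = E_p/2 = -955/144, [pp,q] = F_p - E_q/2 = 0, [pq,p] = E_q/2 = 0, [pq,q] = G_p/2 = -655/512, [qq,p] = F_q - G_p/2 = 655/512, [qq,q] = G_q/2 = 0
Gamma^p_ij = (G*[ij,p] - F*[ij,q])/(EG - F^2), Gamma^q_ij = (E*[ij,q] - F*[ij,p])/(EG - F^2)
Gamma_ppp = -764/1325, Gamma_ppq = 0, Gamma_pqq = 1179/10600, Gamma_qpp = 0, Gamma_qpq = -40/131, Gamma_qqq = 0
d^2p/dtau^2 = -(Gamma_ppp*(-1/2)^2 + 2*Gamma_ppq*(-1/2)*(-1/2) + Gamma_pqq*(-1/2)^2) = 4933/42400
d^2q/dtau^2 = -(Gamma_qpp*(-1/2)^2 + 2*Gamma_qpq*(-1/2)*(-1/2) + Gamma_qqq*(-1/2)^2) = 20/131


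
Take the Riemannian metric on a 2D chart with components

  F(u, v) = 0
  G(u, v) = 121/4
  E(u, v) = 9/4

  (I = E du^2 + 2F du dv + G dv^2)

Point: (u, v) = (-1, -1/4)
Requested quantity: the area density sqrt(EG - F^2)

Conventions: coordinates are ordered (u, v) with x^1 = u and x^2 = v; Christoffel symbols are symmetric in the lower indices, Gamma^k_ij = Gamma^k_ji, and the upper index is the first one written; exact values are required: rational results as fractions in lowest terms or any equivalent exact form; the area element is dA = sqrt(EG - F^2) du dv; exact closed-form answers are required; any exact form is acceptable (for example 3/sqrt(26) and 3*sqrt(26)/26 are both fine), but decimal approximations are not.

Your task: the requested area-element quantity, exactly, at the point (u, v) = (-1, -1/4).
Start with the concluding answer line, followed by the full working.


Answer: sqrt(EG - F^2) = 33/4

E = 9/4, F = 0, G = 121/4; EG - F^2 = 1089/16


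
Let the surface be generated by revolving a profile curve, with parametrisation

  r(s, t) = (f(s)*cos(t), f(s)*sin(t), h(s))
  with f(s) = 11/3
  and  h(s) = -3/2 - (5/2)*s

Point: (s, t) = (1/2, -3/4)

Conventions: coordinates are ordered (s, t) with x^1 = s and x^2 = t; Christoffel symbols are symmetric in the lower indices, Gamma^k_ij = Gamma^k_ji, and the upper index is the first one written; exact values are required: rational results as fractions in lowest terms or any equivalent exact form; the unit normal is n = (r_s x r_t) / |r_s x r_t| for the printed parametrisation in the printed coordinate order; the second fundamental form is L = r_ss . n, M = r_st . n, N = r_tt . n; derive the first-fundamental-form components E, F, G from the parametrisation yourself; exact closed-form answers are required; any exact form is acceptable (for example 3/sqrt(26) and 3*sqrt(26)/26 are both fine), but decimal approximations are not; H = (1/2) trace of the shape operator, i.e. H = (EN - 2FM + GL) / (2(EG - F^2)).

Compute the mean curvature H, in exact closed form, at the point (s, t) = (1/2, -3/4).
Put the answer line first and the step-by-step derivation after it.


Answer: H = -3/22

f = 11/3, f' = 0, f'' = 0, h' = -5/2, h'' = 0
E = 25/4, F = 0, G = 121/9; answer radicand W^2 = 25/4
unnormalised second-form numerators: l = 0, m = 0, n = -55/6; L = l/sqrt(25/4), and similarly M = m/sqrt(W^2), N = n/sqrt(W^2)
H = (E*n - 2*F*m + G*l) / (2*(EG - F^2)*sqrt(W^2)); E*n - 2*F*m + G*l = -1375/24, EG - F^2 = 3025/36, so H = (-15/44)/sqrt(25/4)


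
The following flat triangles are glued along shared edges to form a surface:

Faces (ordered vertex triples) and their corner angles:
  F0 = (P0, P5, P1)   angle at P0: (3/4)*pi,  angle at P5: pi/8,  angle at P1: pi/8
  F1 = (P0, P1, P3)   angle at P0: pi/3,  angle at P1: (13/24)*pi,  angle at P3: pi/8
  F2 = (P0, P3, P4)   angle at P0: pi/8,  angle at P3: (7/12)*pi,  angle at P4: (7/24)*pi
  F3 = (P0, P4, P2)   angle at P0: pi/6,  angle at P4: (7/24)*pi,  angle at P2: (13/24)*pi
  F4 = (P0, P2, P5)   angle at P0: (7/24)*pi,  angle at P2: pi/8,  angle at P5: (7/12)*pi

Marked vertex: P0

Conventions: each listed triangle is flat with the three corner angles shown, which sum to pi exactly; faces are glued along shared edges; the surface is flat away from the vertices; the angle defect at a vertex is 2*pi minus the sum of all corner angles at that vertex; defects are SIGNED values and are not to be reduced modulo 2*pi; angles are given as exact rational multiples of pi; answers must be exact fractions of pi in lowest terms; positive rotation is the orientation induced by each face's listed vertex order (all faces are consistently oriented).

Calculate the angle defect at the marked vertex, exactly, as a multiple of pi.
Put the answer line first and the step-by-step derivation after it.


Answer: defect(P0) = pi/3

Sum of corner angles at P0: (5/3)*pi
defect = 2*pi - (5/3)*pi


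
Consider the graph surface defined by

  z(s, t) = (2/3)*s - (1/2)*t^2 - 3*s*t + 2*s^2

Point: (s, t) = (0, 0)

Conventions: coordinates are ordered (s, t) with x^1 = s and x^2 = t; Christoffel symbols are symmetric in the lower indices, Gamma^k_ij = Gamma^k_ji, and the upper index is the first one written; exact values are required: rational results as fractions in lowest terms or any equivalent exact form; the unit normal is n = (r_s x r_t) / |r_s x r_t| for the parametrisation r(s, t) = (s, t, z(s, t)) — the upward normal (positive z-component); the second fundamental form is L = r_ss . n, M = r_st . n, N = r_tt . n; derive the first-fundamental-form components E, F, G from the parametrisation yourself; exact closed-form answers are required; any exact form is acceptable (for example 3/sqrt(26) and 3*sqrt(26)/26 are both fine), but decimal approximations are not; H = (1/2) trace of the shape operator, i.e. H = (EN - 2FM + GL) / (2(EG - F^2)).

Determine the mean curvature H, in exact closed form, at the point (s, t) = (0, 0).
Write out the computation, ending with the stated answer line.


z_s = 2/3, z_t = 0, z_ss = 4, z_st = -3, z_tt = -1
E = 13/9, F = 0, G = 1; answer radicand W^2 = 13/9
unnormalised second-form numerators: l = 4, m = -3, n = -1; L = l/sqrt(13/9), and similarly M = m/sqrt(W^2), N = n/sqrt(W^2)
H = (E*n - 2*F*m + G*l) / (2*(EG - F^2)*sqrt(W^2)); E*n - 2*F*m + G*l = 23/9, EG - F^2 = 13/9, so H = (23/26)/sqrt(13/9)

Answer: H = 69*sqrt(13)/338
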